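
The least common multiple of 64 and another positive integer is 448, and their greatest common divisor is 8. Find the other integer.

56

gcd × lcm = product of the two integers, so the other integer is (8 × 448) / 64 = 56.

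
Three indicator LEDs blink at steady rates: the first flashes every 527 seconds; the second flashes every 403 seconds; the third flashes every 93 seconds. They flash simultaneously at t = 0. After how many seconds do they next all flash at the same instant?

The first simultaneous occurrence is after LCM of the individual periods.
527 = 17 × 31
403 = 13 × 31
93 = 3 × 31
LCM(527, 403, 93) = 3 × 13 × 17 × 31 = 20553.

20553 seconds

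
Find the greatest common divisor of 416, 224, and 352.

32

416 = 2^5 × 13
224 = 2^5 × 7
352 = 2^5 × 11
gcd(416, 224, 352) = 2^5 = 32.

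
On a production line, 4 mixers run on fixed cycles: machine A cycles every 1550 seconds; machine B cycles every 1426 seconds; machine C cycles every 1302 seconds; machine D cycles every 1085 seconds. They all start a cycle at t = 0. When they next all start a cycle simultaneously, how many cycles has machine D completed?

They are all back at their starting positions together after one LCM of the periods.
1550 = 2 × 5^2 × 31
1426 = 2 × 23 × 31
1302 = 2 × 3 × 7 × 31
1085 = 5 × 7 × 31
LCM(1550, 1426, 1302, 1085) = 2 × 3 × 5^2 × 7 × 23 × 31 = 748650.
Cycles for period 1085: 748650 / 1085 = 690.

690 cycles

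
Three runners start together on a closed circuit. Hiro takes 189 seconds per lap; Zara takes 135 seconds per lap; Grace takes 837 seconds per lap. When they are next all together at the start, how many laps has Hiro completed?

155 laps

They are all back at their starting positions together after one LCM of the periods.
189 = 3^3 × 7
135 = 3^3 × 5
837 = 3^3 × 31
LCM(189, 135, 837) = 3^3 × 5 × 7 × 31 = 29295.
Laps for period 189: 29295 / 189 = 155.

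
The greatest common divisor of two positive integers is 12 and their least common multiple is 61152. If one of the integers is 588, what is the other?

1248

For two integers, gcd × lcm = product, so the other is (12 × 61152) / 588 = 733824 / 588 = 1248.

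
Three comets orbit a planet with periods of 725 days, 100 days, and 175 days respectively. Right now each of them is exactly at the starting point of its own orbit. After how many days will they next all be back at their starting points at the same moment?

They coincide at every common multiple of the periods; the first is the LCM.
725 = 5^2 × 29
100 = 2^2 × 5^2
175 = 5^2 × 7
LCM(725, 100, 175) = 2^2 × 5^2 × 7 × 29 = 20300.

20300 days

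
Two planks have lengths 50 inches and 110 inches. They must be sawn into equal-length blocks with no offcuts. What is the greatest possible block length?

The block length must divide every plank, so the greatest is gcd(50, 110).
50 = 2 × 5^2
110 = 2 × 5 × 11
gcd(50, 110) = 2 × 5 = 10.

10 inches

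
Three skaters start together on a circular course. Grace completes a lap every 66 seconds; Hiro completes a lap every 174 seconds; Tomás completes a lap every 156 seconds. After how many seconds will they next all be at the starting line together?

They coincide at every common multiple of the periods; the first is the LCM.
66 = 2 × 3 × 11
174 = 2 × 3 × 29
156 = 2^2 × 3 × 13
LCM(66, 174, 156) = 2^2 × 3 × 11 × 13 × 29 = 49764.

49764 seconds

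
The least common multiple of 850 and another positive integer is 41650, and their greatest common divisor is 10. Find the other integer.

gcd × lcm = product of the two integers, so the other integer is (10 × 41650) / 850 = 490.

490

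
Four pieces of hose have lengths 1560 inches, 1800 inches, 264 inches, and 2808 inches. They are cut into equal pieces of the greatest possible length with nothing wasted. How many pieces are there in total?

Piece length = gcd(1560, 1800, 264, 2808).
1560 = 2^3 × 3 × 5 × 13
1800 = 2^3 × 3^2 × 5^2
264 = 2^3 × 3 × 11
2808 = 2^3 × 3^3 × 13
gcd(1560, 1800, 264, 2808) = 2^3 × 3 = 24.
Total pieces = 1560/24 + 1800/24 + 264/24 + 2808/24 = 65 + 75 + 11 + 117 = 268.

268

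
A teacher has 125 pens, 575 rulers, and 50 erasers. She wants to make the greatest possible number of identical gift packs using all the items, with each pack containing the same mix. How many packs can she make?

25 packs

The pack count must divide each quantity, so the greatest is gcd(125, 575, 50).
125 = 5^3
575 = 5^2 × 23
50 = 2 × 5^2
gcd(125, 575, 50) = 5^2 = 25.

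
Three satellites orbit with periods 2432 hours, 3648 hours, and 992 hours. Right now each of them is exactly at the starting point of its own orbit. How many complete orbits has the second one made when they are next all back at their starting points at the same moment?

62 orbits

All finish a whole number of cycles simultaneously at t = LCM of the periods.
2432 = 2^7 × 19
3648 = 2^6 × 3 × 19
992 = 2^5 × 31
LCM(2432, 3648, 992) = 2^7 × 3 × 19 × 31 = 226176.
Orbits for period 3648: 226176 / 3648 = 62.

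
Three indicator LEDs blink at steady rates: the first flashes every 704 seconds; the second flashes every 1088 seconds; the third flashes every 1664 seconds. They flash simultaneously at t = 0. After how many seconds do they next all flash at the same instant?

We need the least common multiple of the intervals.
704 = 2^6 × 11
1088 = 2^6 × 17
1664 = 2^7 × 13
LCM(704, 1088, 1664) = 2^7 × 11 × 13 × 17 = 311168.

311168 seconds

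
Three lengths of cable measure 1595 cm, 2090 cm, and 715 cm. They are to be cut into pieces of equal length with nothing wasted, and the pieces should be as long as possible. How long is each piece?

The greatest length dividing all of 1595, 2090, and 715 is their gcd.
1595 = 5 × 11 × 29
2090 = 2 × 5 × 11 × 19
715 = 5 × 11 × 13
gcd(1595, 2090, 715) = 5 × 11 = 55.

55 cm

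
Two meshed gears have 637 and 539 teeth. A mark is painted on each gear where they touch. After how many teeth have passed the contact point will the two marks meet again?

They coincide at every common multiple of the periods; the first is the LCM.
637 = 7^2 × 13
539 = 7^2 × 11
LCM(637, 539) = 7^2 × 11 × 13 = 7007.

7007 teeth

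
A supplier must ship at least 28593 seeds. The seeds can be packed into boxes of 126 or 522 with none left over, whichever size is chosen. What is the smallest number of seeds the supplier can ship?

The number of seeds must be a common multiple of 126 and 522, so a multiple of their LCM.
126 = 2 × 3^2 × 7
522 = 2 × 3^2 × 29
LCM(126, 522) = 2 × 3^2 × 7 × 29 = 3654.
Smallest multiple of 3654 that is ≥ 28593: ⌈28593/3654⌉ × 3654 = 8 × 3654 = 29232.

29232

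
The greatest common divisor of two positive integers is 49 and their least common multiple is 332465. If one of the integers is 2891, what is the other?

For two integers, gcd × lcm = product, so the other is (49 × 332465) / 2891 = 16290785 / 2891 = 5635.

5635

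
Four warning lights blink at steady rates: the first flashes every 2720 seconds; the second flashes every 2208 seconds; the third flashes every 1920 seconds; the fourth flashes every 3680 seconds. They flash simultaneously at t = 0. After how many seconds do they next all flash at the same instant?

The first simultaneous occurrence is after LCM of the individual periods.
2720 = 2^5 × 5 × 17
2208 = 2^5 × 3 × 23
1920 = 2^7 × 3 × 5
3680 = 2^5 × 5 × 23
LCM(2720, 2208, 1920, 3680) = 2^7 × 3 × 5 × 17 × 23 = 750720.

750720 seconds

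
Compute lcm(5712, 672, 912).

217056

5712 = 2^4 × 3 × 7 × 17
672 = 2^5 × 3 × 7
912 = 2^4 × 3 × 19
LCM(5712, 672, 912) = 2^5 × 3 × 7 × 17 × 19 = 217056.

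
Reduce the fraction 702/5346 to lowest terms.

702 = 2 × 3^3 × 13
5346 = 2 × 3^5 × 11
gcd(702, 5346) = 2 × 3^3 = 54.
Divide numerator and denominator by 54: 702/5346 = 13/99.

13/99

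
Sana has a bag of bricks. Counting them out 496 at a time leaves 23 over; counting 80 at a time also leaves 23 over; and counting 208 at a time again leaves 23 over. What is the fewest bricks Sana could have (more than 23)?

N − 23 must be a common multiple of 496, 80, and 208.
496 = 2^4 × 31
80 = 2^4 × 5
208 = 2^4 × 13
LCM(496, 80, 208) = 2^4 × 5 × 13 × 31 = 32240.
Smallest N > 23 is LCM + 23 = 32240 + 23 = 32263.

32263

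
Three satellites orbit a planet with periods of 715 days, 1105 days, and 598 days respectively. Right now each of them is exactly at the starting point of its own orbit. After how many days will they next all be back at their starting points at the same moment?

We need the least common multiple of the intervals.
715 = 5 × 11 × 13
1105 = 5 × 13 × 17
598 = 2 × 13 × 23
LCM(715, 1105, 598) = 2 × 5 × 11 × 13 × 17 × 23 = 559130.

559130 days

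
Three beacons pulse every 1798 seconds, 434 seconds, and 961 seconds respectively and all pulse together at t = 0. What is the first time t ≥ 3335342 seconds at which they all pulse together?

Joint pulses occur at multiples of LCM(1798, 434, 961).
1798 = 2 × 29 × 31
434 = 2 × 7 × 31
961 = 31^2
LCM(1798, 434, 961) = 2 × 7 × 29 × 31^2 = 390166.
Smallest multiple of 390166 that is ≥ 3335342: ⌈3335342/390166⌉ × 390166 = 9 × 390166 = 3511494.

3511494 seconds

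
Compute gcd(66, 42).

6

66 = 2 × 3 × 11
42 = 2 × 3 × 7
gcd(66, 42) = 2 × 3 = 6.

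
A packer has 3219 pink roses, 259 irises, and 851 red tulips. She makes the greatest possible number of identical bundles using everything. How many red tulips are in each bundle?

23

Number of bundles = gcd(3219, 259, 851).
3219 = 3 × 29 × 37
259 = 7 × 37
851 = 23 × 37
gcd(3219, 259, 851) = 37.
red tulips per bundle = 851 / 37 = 23.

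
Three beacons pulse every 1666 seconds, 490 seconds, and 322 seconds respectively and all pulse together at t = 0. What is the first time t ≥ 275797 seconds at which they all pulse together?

Joint pulses occur at multiples of LCM(1666, 490, 322).
1666 = 2 × 7^2 × 17
490 = 2 × 5 × 7^2
322 = 2 × 7 × 23
LCM(1666, 490, 322) = 2 × 5 × 7^2 × 17 × 23 = 191590.
Smallest multiple of 191590 that is ≥ 275797: ⌈275797/191590⌉ × 191590 = 2 × 191590 = 383180.

383180 seconds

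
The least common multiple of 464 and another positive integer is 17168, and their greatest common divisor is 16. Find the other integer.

gcd × lcm = product of the two integers, so the other integer is (16 × 17168) / 464 = 592.

592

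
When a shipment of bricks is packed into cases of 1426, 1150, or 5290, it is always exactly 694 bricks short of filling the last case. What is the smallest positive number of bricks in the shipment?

819256

Being 694 short of a full case of size k means N ≡ −694 (mod k), i.e. N + 694 is a multiple of each size.
1426 = 2 × 23 × 31
1150 = 2 × 5^2 × 23
5290 = 2 × 5 × 23^2
LCM(1426, 1150, 5290) = 2 × 5^2 × 23^2 × 31 = 819950.
Smallest positive N is 819950 − 694 = 819256.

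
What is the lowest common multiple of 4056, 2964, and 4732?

4056 = 2^3 × 3 × 13^2
2964 = 2^2 × 3 × 13 × 19
4732 = 2^2 × 7 × 13^2
LCM(4056, 2964, 4732) = 2^3 × 3 × 7 × 13^2 × 19 = 539448.

539448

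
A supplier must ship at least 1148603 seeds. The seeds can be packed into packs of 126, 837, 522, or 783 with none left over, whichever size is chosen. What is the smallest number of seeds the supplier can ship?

1359288

The number of seeds must be a common multiple of 126, 837, 522, and 783, so a multiple of their LCM.
126 = 2 × 3^2 × 7
837 = 3^3 × 31
522 = 2 × 3^2 × 29
783 = 3^3 × 29
LCM(126, 837, 522, 783) = 2 × 3^3 × 7 × 29 × 31 = 339822.
Smallest multiple of 339822 that is ≥ 1148603: ⌈1148603/339822⌉ × 339822 = 4 × 339822 = 1359288.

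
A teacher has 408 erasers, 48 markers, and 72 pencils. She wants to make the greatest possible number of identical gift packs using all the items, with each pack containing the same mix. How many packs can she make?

The pack count must divide each quantity, so the greatest is gcd(408, 48, 72).
408 = 2^3 × 3 × 17
48 = 2^4 × 3
72 = 2^3 × 3^2
gcd(408, 48, 72) = 2^3 × 3 = 24.

24 packs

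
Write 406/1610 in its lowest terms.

29/115

406 = 2 × 7 × 29
1610 = 2 × 5 × 7 × 23
gcd(406, 1610) = 2 × 7 = 14.
Divide numerator and denominator by 14: 406/1610 = 29/115.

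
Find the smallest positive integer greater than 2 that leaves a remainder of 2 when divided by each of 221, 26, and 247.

N − 2 must be a common multiple of 221, 26, and 247.
221 = 13 × 17
26 = 2 × 13
247 = 13 × 19
LCM(221, 26, 247) = 2 × 13 × 17 × 19 = 8398.
Smallest N > 2 is LCM + 2 = 8398 + 2 = 8400.

8400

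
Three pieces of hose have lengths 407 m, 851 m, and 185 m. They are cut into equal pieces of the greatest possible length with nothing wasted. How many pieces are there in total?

Piece length = gcd(407, 851, 185).
407 = 11 × 37
851 = 23 × 37
185 = 5 × 37
gcd(407, 851, 185) = 37.
Total pieces = 407/37 + 851/37 + 185/37 = 11 + 23 + 5 = 39.

39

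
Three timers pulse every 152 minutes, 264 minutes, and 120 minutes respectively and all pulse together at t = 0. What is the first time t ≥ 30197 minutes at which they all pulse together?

Joint pulses occur at multiples of LCM(152, 264, 120).
152 = 2^3 × 19
264 = 2^3 × 3 × 11
120 = 2^3 × 3 × 5
LCM(152, 264, 120) = 2^3 × 3 × 5 × 11 × 19 = 25080.
Smallest multiple of 25080 that is ≥ 30197: ⌈30197/25080⌉ × 25080 = 2 × 25080 = 50160.

50160 minutes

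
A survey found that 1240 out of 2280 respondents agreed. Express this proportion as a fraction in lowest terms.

31/57

1240 = 2^3 × 5 × 31
2280 = 2^3 × 3 × 5 × 19
gcd(1240, 2280) = 2^3 × 5 = 40.
Divide numerator and denominator by 40: 1240/2280 = 31/57.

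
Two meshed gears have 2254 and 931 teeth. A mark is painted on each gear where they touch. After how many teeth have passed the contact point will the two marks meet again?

42826 teeth

We need the least common multiple of the intervals.
2254 = 2 × 7^2 × 23
931 = 7^2 × 19
LCM(2254, 931) = 2 × 7^2 × 19 × 23 = 42826.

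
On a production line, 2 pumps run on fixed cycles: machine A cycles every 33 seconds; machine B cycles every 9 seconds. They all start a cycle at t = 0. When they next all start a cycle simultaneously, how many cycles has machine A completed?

All finish a whole number of cycles simultaneously at t = LCM of the periods.
33 = 3 × 11
9 = 3^2
LCM(33, 9) = 3^2 × 11 = 99.
Cycles for period 33: 99 / 33 = 3.

3 cycles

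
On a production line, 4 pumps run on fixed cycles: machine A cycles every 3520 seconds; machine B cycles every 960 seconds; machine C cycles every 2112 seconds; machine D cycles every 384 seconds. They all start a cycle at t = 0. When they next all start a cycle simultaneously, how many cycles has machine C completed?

10 cycles

The first common completion time is the LCM of the periods.
3520 = 2^6 × 5 × 11
960 = 2^6 × 3 × 5
2112 = 2^6 × 3 × 11
384 = 2^7 × 3
LCM(3520, 960, 2112, 384) = 2^7 × 3 × 5 × 11 = 21120.
Cycles for period 2112: 21120 / 2112 = 10.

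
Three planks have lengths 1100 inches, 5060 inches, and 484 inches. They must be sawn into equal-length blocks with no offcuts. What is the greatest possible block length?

44 inches

The block length must divide every plank, so the greatest is gcd(1100, 5060, 484).
1100 = 2^2 × 5^2 × 11
5060 = 2^2 × 5 × 11 × 23
484 = 2^2 × 11^2
gcd(1100, 5060, 484) = 2^2 × 11 = 44.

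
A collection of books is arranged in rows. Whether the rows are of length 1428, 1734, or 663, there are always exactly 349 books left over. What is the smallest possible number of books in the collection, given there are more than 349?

N − 349 must be a common multiple of 1428, 1734, and 663.
1428 = 2^2 × 3 × 7 × 17
1734 = 2 × 3 × 17^2
663 = 3 × 13 × 17
LCM(1428, 1734, 663) = 2^2 × 3 × 7 × 13 × 17^2 = 315588.
Smallest N > 349 is LCM + 349 = 315588 + 349 = 315937.

315937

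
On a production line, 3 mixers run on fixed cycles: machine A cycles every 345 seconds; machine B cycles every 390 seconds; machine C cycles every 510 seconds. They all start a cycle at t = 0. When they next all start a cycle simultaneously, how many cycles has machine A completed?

442 cycles

All finish a whole number of cycles simultaneously at t = LCM of the periods.
345 = 3 × 5 × 23
390 = 2 × 3 × 5 × 13
510 = 2 × 3 × 5 × 17
LCM(345, 390, 510) = 2 × 3 × 5 × 13 × 17 × 23 = 152490.
Cycles for period 345: 152490 / 345 = 442.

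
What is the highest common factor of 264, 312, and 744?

24

264 = 2^3 × 3 × 11
312 = 2^3 × 3 × 13
744 = 2^3 × 3 × 31
gcd(264, 312, 744) = 2^3 × 3 = 24.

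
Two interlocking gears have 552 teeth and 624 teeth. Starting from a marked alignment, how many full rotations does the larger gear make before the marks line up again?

23 rotations

They are all back at their starting positions together after one LCM of the periods.
552 = 2^3 × 3 × 23
624 = 2^4 × 3 × 13
LCM(552, 624) = 2^4 × 3 × 13 × 23 = 14352.
Rotations for period 624: 14352 / 624 = 23.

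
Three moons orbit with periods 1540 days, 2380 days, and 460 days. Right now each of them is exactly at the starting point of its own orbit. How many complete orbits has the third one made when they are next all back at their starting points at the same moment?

All finish a whole number of cycles simultaneously at t = LCM of the periods.
1540 = 2^2 × 5 × 7 × 11
2380 = 2^2 × 5 × 7 × 17
460 = 2^2 × 5 × 23
LCM(1540, 2380, 460) = 2^2 × 5 × 7 × 11 × 17 × 23 = 602140.
Orbits for period 460: 602140 / 460 = 1309.

1309 orbits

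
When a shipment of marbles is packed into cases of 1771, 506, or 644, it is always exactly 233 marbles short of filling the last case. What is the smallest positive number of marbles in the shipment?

Being 233 short of a full case of size k means N ≡ −233 (mod k), i.e. N + 233 is a multiple of each size.
1771 = 7 × 11 × 23
506 = 2 × 11 × 23
644 = 2^2 × 7 × 23
LCM(1771, 506, 644) = 2^2 × 7 × 11 × 23 = 7084.
Smallest positive N is 7084 − 233 = 6851.

6851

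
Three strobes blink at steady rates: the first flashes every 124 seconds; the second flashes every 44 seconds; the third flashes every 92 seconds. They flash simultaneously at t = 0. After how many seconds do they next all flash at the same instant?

31372 seconds

They coincide at every common multiple of the periods; the first is the LCM.
124 = 2^2 × 31
44 = 2^2 × 11
92 = 2^2 × 23
LCM(124, 44, 92) = 2^2 × 11 × 23 × 31 = 31372.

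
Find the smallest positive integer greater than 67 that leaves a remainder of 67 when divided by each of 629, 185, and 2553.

N − 67 must be a common multiple of 629, 185, and 2553.
629 = 17 × 37
185 = 5 × 37
2553 = 3 × 23 × 37
LCM(629, 185, 2553) = 3 × 5 × 17 × 23 × 37 = 217005.
Smallest N > 67 is LCM + 67 = 217005 + 67 = 217072.

217072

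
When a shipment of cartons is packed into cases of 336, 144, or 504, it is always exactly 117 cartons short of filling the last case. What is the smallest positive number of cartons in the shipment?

891

Being 117 short of a full case of size k means N ≡ −117 (mod k), i.e. N + 117 is a multiple of each size.
336 = 2^4 × 3 × 7
144 = 2^4 × 3^2
504 = 2^3 × 3^2 × 7
LCM(336, 144, 504) = 2^4 × 3^2 × 7 = 1008.
Smallest positive N is 1008 − 117 = 891.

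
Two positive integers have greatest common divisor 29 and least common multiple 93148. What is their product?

2701292

For any two positive integers, gcd × lcm = product = 29 × 93148 = 2701292.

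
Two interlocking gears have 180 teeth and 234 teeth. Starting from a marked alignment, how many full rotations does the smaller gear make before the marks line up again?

All finish a whole number of cycles simultaneously at t = LCM of the periods.
180 = 2^2 × 3^2 × 5
234 = 2 × 3^2 × 13
LCM(180, 234) = 2^2 × 3^2 × 5 × 13 = 2340.
Rotations for period 180: 2340 / 180 = 13.

13 rotations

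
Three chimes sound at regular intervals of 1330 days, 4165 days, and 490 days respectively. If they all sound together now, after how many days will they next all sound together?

158270 days

The first simultaneous occurrence is after LCM of the individual periods.
1330 = 2 × 5 × 7 × 19
4165 = 5 × 7^2 × 17
490 = 2 × 5 × 7^2
LCM(1330, 4165, 490) = 2 × 5 × 7^2 × 17 × 19 = 158270.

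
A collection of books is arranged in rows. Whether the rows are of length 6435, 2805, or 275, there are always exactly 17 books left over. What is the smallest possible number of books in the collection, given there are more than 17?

N − 17 must be a common multiple of 6435, 2805, and 275.
6435 = 3^2 × 5 × 11 × 13
2805 = 3 × 5 × 11 × 17
275 = 5^2 × 11
LCM(6435, 2805, 275) = 3^2 × 5^2 × 11 × 13 × 17 = 546975.
Smallest N > 17 is LCM + 17 = 546975 + 17 = 546992.

546992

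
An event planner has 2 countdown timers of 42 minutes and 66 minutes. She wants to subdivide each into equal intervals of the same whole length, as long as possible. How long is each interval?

6 minutes

The interval must divide each timer length; the longest such is the gcd.
42 = 2 × 3 × 7
66 = 2 × 3 × 11
gcd(42, 66) = 2 × 3 = 6.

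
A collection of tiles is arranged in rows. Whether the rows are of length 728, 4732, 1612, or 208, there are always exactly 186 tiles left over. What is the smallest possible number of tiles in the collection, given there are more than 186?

586954

N − 186 must be a common multiple of 728, 4732, 1612, and 208.
728 = 2^3 × 7 × 13
4732 = 2^2 × 7 × 13^2
1612 = 2^2 × 13 × 31
208 = 2^4 × 13
LCM(728, 4732, 1612, 208) = 2^4 × 7 × 13^2 × 31 = 586768.
Smallest N > 186 is LCM + 186 = 586768 + 186 = 586954.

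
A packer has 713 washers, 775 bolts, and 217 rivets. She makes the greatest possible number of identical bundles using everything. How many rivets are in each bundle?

Number of bundles = gcd(713, 775, 217).
713 = 23 × 31
775 = 5^2 × 31
217 = 7 × 31
gcd(713, 775, 217) = 31.
rivets per bundle = 217 / 31 = 7.

7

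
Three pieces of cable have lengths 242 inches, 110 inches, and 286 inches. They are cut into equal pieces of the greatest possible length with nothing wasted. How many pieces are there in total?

29

Piece length = gcd(242, 110, 286).
242 = 2 × 11^2
110 = 2 × 5 × 11
286 = 2 × 11 × 13
gcd(242, 110, 286) = 2 × 11 = 22.
Total pieces = 242/22 + 110/22 + 286/22 = 11 + 5 + 13 = 29.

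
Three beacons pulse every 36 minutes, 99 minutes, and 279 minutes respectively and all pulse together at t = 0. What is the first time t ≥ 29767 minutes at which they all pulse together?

36828 minutes

Joint pulses occur at multiples of LCM(36, 99, 279).
36 = 2^2 × 3^2
99 = 3^2 × 11
279 = 3^2 × 31
LCM(36, 99, 279) = 2^2 × 3^2 × 11 × 31 = 12276.
Smallest multiple of 12276 that is ≥ 29767: ⌈29767/12276⌉ × 12276 = 3 × 12276 = 36828.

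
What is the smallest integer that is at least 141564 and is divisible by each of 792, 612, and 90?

The integer must be a common multiple of 792, 612, and 90, so a multiple of their LCM.
792 = 2^3 × 3^2 × 11
612 = 2^2 × 3^2 × 17
90 = 2 × 3^2 × 5
LCM(792, 612, 90) = 2^3 × 3^2 × 5 × 11 × 17 = 67320.
Smallest multiple of 67320 that is ≥ 141564: ⌈141564/67320⌉ × 67320 = 3 × 67320 = 201960.

201960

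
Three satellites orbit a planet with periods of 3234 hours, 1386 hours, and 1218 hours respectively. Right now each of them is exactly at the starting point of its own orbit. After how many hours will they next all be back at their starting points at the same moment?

The first simultaneous occurrence is after LCM of the individual periods.
3234 = 2 × 3 × 7^2 × 11
1386 = 2 × 3^2 × 7 × 11
1218 = 2 × 3 × 7 × 29
LCM(3234, 1386, 1218) = 2 × 3^2 × 7^2 × 11 × 29 = 281358.

281358 hours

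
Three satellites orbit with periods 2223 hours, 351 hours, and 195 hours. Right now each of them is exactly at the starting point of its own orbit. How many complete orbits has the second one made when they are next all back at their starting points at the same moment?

95 orbits

The first common completion time is the LCM of the periods.
2223 = 3^2 × 13 × 19
351 = 3^3 × 13
195 = 3 × 5 × 13
LCM(2223, 351, 195) = 3^3 × 5 × 13 × 19 = 33345.
Orbits for period 351: 33345 / 351 = 95.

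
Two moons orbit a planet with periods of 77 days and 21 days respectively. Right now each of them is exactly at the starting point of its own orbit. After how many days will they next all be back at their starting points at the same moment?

They coincide at every common multiple of the periods; the first is the LCM.
77 = 7 × 11
21 = 3 × 7
LCM(77, 21) = 3 × 7 × 11 = 231.

231 days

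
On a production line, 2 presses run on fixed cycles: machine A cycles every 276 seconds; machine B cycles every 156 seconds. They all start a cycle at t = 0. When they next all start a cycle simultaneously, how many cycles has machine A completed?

13 cycles

All finish a whole number of cycles simultaneously at t = LCM of the periods.
276 = 2^2 × 3 × 23
156 = 2^2 × 3 × 13
LCM(276, 156) = 2^2 × 3 × 13 × 23 = 3588.
Cycles for period 276: 3588 / 276 = 13.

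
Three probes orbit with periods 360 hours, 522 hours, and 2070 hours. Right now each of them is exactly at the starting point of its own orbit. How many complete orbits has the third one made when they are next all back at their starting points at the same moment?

The first common completion time is the LCM of the periods.
360 = 2^3 × 3^2 × 5
522 = 2 × 3^2 × 29
2070 = 2 × 3^2 × 5 × 23
LCM(360, 522, 2070) = 2^3 × 3^2 × 5 × 23 × 29 = 240120.
Orbits for period 2070: 240120 / 2070 = 116.

116 orbits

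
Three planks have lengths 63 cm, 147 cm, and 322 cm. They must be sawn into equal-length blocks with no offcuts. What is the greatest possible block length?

The block length must divide every plank, so the greatest is gcd(63, 147, 322).
63 = 3^2 × 7
147 = 3 × 7^2
322 = 2 × 7 × 23
gcd(63, 147, 322) = 7.

7 cm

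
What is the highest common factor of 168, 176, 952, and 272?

168 = 2^3 × 3 × 7
176 = 2^4 × 11
952 = 2^3 × 7 × 17
272 = 2^4 × 17
gcd(168, 176, 952, 272) = 2^3 = 8.

8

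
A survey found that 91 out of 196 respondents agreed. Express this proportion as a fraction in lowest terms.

13/28

91 = 7 × 13
196 = 2^2 × 7^2
gcd(91, 196) = 7.
Divide numerator and denominator by 7: 91/196 = 13/28.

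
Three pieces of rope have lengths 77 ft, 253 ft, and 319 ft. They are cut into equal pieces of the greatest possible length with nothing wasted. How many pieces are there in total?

Piece length = gcd(77, 253, 319).
77 = 7 × 11
253 = 11 × 23
319 = 11 × 29
gcd(77, 253, 319) = 11.
Total pieces = 77/11 + 253/11 + 319/11 = 7 + 23 + 29 = 59.

59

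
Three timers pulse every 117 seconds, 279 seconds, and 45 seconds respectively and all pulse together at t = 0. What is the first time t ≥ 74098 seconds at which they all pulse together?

90675 seconds

Joint pulses occur at multiples of LCM(117, 279, 45).
117 = 3^2 × 13
279 = 3^2 × 31
45 = 3^2 × 5
LCM(117, 279, 45) = 3^2 × 5 × 13 × 31 = 18135.
Smallest multiple of 18135 that is ≥ 74098: ⌈74098/18135⌉ × 18135 = 5 × 18135 = 90675.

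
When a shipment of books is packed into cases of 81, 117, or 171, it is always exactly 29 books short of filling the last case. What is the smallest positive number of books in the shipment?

19978

Being 29 short of a full case of size k means N ≡ −29 (mod k), i.e. N + 29 is a multiple of each size.
81 = 3^4
117 = 3^2 × 13
171 = 3^2 × 19
LCM(81, 117, 171) = 3^4 × 13 × 19 = 20007.
Smallest positive N is 20007 − 29 = 19978.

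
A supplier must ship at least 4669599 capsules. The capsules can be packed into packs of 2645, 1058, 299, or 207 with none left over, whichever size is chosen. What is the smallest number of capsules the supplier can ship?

4951440

The number of capsules must be a common multiple of 2645, 1058, 299, and 207, so a multiple of their LCM.
2645 = 5 × 23^2
1058 = 2 × 23^2
299 = 13 × 23
207 = 3^2 × 23
LCM(2645, 1058, 299, 207) = 2 × 3^2 × 5 × 13 × 23^2 = 618930.
Smallest multiple of 618930 that is ≥ 4669599: ⌈4669599/618930⌉ × 618930 = 8 × 618930 = 4951440.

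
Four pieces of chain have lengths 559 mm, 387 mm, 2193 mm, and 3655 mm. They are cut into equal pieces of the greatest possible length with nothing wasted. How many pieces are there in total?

158

Piece length = gcd(559, 387, 2193, 3655).
559 = 13 × 43
387 = 3^2 × 43
2193 = 3 × 17 × 43
3655 = 5 × 17 × 43
gcd(559, 387, 2193, 3655) = 43.
Total pieces = 559/43 + 387/43 + 2193/43 + 3655/43 = 13 + 9 + 51 + 85 = 158.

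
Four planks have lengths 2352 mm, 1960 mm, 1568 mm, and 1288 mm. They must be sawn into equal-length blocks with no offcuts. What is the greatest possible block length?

56 mm

This is the greatest common divisor of 2352, 1960, 1568, and 1288.
2352 = 2^4 × 3 × 7^2
1960 = 2^3 × 5 × 7^2
1568 = 2^5 × 7^2
1288 = 2^3 × 7 × 23
gcd(2352, 1960, 1568, 1288) = 2^3 × 7 = 56.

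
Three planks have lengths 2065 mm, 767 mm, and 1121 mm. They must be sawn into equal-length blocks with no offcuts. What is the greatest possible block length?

The block length must divide every plank, so the greatest is gcd(2065, 767, 1121).
2065 = 5 × 7 × 59
767 = 13 × 59
1121 = 19 × 59
gcd(2065, 767, 1121) = 59.

59 mm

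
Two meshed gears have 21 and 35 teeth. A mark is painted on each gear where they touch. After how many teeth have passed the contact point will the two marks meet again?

105 teeth

They coincide at every common multiple of the periods; the first is the LCM.
21 = 3 × 7
35 = 5 × 7
LCM(21, 35) = 3 × 5 × 7 = 105.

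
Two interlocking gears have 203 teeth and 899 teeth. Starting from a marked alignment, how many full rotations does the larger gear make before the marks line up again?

7 rotations

The first common completion time is the LCM of the periods.
203 = 7 × 29
899 = 29 × 31
LCM(203, 899) = 7 × 29 × 31 = 6293.
Rotations for period 899: 6293 / 899 = 7.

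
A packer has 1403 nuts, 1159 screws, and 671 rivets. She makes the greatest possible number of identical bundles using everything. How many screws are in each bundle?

Number of bundles = gcd(1403, 1159, 671).
1403 = 23 × 61
1159 = 19 × 61
671 = 11 × 61
gcd(1403, 1159, 671) = 61.
screws per bundle = 1159 / 61 = 19.

19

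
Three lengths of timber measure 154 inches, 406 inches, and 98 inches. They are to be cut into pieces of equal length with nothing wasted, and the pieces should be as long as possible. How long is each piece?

14 inches

Each piece length must divide every original length, so the longest possible is gcd(154, 406, 98).
154 = 2 × 7 × 11
406 = 2 × 7 × 29
98 = 2 × 7^2
gcd(154, 406, 98) = 2 × 7 = 14.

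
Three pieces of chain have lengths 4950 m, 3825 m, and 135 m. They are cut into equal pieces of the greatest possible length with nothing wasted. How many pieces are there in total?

Piece length = gcd(4950, 3825, 135).
4950 = 2 × 3^2 × 5^2 × 11
3825 = 3^2 × 5^2 × 17
135 = 3^3 × 5
gcd(4950, 3825, 135) = 3^2 × 5 = 45.
Total pieces = 4950/45 + 3825/45 + 135/45 = 110 + 85 + 3 = 198.

198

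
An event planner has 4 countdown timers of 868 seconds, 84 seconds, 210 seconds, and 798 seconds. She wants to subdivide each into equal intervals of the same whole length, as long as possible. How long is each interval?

The interval must divide each timer length; the longest such is the gcd.
868 = 2^2 × 7 × 31
84 = 2^2 × 3 × 7
210 = 2 × 3 × 5 × 7
798 = 2 × 3 × 7 × 19
gcd(868, 84, 210, 798) = 2 × 7 = 14.

14 seconds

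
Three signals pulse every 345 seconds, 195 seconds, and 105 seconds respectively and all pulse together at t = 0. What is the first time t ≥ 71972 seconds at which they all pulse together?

Joint pulses occur at multiples of LCM(345, 195, 105).
345 = 3 × 5 × 23
195 = 3 × 5 × 13
105 = 3 × 5 × 7
LCM(345, 195, 105) = 3 × 5 × 7 × 13 × 23 = 31395.
Smallest multiple of 31395 that is ≥ 71972: ⌈71972/31395⌉ × 31395 = 3 × 31395 = 94185.

94185 seconds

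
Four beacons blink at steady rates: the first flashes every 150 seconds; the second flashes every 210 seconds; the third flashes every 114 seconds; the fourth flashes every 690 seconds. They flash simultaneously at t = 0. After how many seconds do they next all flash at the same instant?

458850 seconds

They coincide at every common multiple of the periods; the first is the LCM.
150 = 2 × 3 × 5^2
210 = 2 × 3 × 5 × 7
114 = 2 × 3 × 19
690 = 2 × 3 × 5 × 23
LCM(150, 210, 114, 690) = 2 × 3 × 5^2 × 7 × 19 × 23 = 458850.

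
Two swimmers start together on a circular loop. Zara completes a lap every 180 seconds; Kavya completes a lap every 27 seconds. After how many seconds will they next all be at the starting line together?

540 seconds

They coincide at every common multiple of the periods; the first is the LCM.
180 = 2^2 × 3^2 × 5
27 = 3^3
LCM(180, 27) = 2^2 × 3^3 × 5 = 540.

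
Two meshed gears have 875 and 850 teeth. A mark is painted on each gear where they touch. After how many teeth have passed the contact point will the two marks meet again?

29750 teeth

They coincide at every common multiple of the periods; the first is the LCM.
875 = 5^3 × 7
850 = 2 × 5^2 × 17
LCM(875, 850) = 2 × 5^3 × 7 × 17 = 29750.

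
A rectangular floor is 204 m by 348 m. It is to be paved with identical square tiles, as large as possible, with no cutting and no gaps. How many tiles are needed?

493

Tile side = gcd(204, 348).
204 = 2^2 × 3 × 17
348 = 2^2 × 3 × 29
gcd(204, 348) = 2^2 × 3 = 12.
Tiles: (204/12) × (348/12) = 17 × 29 = 493.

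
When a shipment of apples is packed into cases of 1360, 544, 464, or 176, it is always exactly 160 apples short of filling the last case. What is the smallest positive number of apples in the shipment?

Being 160 short of a full case of size k means N ≡ −160 (mod k), i.e. N + 160 is a multiple of each size.
1360 = 2^4 × 5 × 17
544 = 2^5 × 17
464 = 2^4 × 29
176 = 2^4 × 11
LCM(1360, 544, 464, 176) = 2^5 × 5 × 11 × 17 × 29 = 867680.
Smallest positive N is 867680 − 160 = 867520.

867520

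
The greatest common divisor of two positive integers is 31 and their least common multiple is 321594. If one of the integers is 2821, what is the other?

3534

For two integers, gcd × lcm = product, so the other is (31 × 321594) / 2821 = 9969414 / 2821 = 3534.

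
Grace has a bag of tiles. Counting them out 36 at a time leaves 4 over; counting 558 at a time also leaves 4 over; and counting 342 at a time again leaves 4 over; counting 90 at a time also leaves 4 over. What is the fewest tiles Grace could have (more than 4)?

106024

N − 4 must be a common multiple of 36, 558, 342, and 90.
36 = 2^2 × 3^2
558 = 2 × 3^2 × 31
342 = 2 × 3^2 × 19
90 = 2 × 3^2 × 5
LCM(36, 558, 342, 90) = 2^2 × 3^2 × 5 × 19 × 31 = 106020.
Smallest N > 4 is LCM + 4 = 106020 + 4 = 106024.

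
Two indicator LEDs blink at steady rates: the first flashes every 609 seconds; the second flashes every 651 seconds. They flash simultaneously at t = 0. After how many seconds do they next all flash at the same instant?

We need the least common multiple of the intervals.
609 = 3 × 7 × 29
651 = 3 × 7 × 31
LCM(609, 651) = 3 × 7 × 29 × 31 = 18879.

18879 seconds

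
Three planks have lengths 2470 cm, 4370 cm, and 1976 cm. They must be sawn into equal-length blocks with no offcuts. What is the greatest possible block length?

This is the greatest common divisor of 2470, 4370, and 1976.
2470 = 2 × 5 × 13 × 19
4370 = 2 × 5 × 19 × 23
1976 = 2^3 × 13 × 19
gcd(2470, 4370, 1976) = 2 × 19 = 38.

38 cm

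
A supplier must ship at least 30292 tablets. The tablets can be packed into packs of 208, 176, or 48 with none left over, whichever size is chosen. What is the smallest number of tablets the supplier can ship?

34320

The number of tablets must be a common multiple of 208, 176, and 48, so a multiple of their LCM.
208 = 2^4 × 13
176 = 2^4 × 11
48 = 2^4 × 3
LCM(208, 176, 48) = 2^4 × 3 × 11 × 13 = 6864.
Smallest multiple of 6864 that is ≥ 30292: ⌈30292/6864⌉ × 6864 = 5 × 6864 = 34320.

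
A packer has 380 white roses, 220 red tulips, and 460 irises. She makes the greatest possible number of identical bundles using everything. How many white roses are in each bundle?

19

Number of bundles = gcd(380, 220, 460).
380 = 2^2 × 5 × 19
220 = 2^2 × 5 × 11
460 = 2^2 × 5 × 23
gcd(380, 220, 460) = 2^2 × 5 = 20.
white roses per bundle = 380 / 20 = 19.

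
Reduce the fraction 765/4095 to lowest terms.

765 = 3^2 × 5 × 17
4095 = 3^2 × 5 × 7 × 13
gcd(765, 4095) = 3^2 × 5 = 45.
Divide numerator and denominator by 45: 765/4095 = 17/91.

17/91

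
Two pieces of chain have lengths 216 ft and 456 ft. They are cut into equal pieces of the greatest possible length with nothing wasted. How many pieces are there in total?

Piece length = gcd(216, 456).
216 = 2^3 × 3^3
456 = 2^3 × 3 × 19
gcd(216, 456) = 2^3 × 3 = 24.
Total pieces = 216/24 + 456/24 = 9 + 19 = 28.

28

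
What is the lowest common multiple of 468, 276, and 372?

468 = 2^2 × 3^2 × 13
276 = 2^2 × 3 × 23
372 = 2^2 × 3 × 31
LCM(468, 276, 372) = 2^2 × 3^2 × 13 × 23 × 31 = 333684.

333684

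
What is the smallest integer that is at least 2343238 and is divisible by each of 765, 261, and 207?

The integer must be a common multiple of 765, 261, and 207, so a multiple of their LCM.
765 = 3^2 × 5 × 17
261 = 3^2 × 29
207 = 3^2 × 23
LCM(765, 261, 207) = 3^2 × 5 × 17 × 23 × 29 = 510255.
Smallest multiple of 510255 that is ≥ 2343238: ⌈2343238/510255⌉ × 510255 = 5 × 510255 = 2551275.

2551275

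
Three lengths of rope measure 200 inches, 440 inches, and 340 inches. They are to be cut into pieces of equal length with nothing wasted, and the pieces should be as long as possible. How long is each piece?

The greatest length dividing all of 200, 440, and 340 is their gcd.
200 = 2^3 × 5^2
440 = 2^3 × 5 × 11
340 = 2^2 × 5 × 17
gcd(200, 440, 340) = 2^2 × 5 = 20.

20 inches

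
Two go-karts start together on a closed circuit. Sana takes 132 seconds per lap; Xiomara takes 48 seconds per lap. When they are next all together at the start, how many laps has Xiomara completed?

11 laps

They are all back at their starting positions together after one LCM of the periods.
132 = 2^2 × 3 × 11
48 = 2^4 × 3
LCM(132, 48) = 2^4 × 3 × 11 = 528.
Laps for period 48: 528 / 48 = 11.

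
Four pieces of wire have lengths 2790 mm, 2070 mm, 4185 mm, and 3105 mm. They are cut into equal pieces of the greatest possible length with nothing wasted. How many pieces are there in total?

270

Piece length = gcd(2790, 2070, 4185, 3105).
2790 = 2 × 3^2 × 5 × 31
2070 = 2 × 3^2 × 5 × 23
4185 = 3^3 × 5 × 31
3105 = 3^3 × 5 × 23
gcd(2790, 2070, 4185, 3105) = 3^2 × 5 = 45.
Total pieces = 2790/45 + 2070/45 + 4185/45 + 3105/45 = 62 + 46 + 93 + 69 = 270.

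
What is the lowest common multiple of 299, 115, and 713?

299 = 13 × 23
115 = 5 × 23
713 = 23 × 31
LCM(299, 115, 713) = 5 × 13 × 23 × 31 = 46345.

46345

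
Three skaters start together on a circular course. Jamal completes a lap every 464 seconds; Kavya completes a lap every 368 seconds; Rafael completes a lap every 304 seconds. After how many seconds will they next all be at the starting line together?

They coincide at every common multiple of the periods; the first is the LCM.
464 = 2^4 × 29
368 = 2^4 × 23
304 = 2^4 × 19
LCM(464, 368, 304) = 2^4 × 19 × 23 × 29 = 202768.

202768 seconds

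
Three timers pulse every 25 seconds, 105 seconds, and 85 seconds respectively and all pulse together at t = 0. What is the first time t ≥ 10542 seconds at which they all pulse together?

17850 seconds

Joint pulses occur at multiples of LCM(25, 105, 85).
25 = 5^2
105 = 3 × 5 × 7
85 = 5 × 17
LCM(25, 105, 85) = 3 × 5^2 × 7 × 17 = 8925.
Smallest multiple of 8925 that is ≥ 10542: ⌈10542/8925⌉ × 8925 = 2 × 8925 = 17850.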